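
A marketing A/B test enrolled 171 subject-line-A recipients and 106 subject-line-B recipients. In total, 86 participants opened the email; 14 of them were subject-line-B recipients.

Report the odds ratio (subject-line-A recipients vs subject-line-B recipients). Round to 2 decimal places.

subject-line-A recipients with the outcome: 86 − 14 = 72
subject-line-A recipients without the outcome: 171 − 72 = 99
subject-line-B recipients without the outcome: 106 − 14 = 92
OR = (72 × 92) / (99 × 14) = 6624/1386 ≈ 4.78

OR ≈ 4.78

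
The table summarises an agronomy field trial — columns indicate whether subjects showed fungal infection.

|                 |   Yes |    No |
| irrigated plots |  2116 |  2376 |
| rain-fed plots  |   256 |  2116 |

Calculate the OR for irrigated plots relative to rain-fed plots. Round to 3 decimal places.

OR = (2116 × 2116) / (2376 × 256) = 4477456/608256 ≈ 7.361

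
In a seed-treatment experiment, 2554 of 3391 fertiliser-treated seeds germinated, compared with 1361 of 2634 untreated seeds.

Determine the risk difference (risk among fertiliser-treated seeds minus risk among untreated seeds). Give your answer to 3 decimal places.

0.236

risk, fertiliser-treated seeds = 2554/3391 = 0.7532
risk, untreated seeds = 1361/2634 = 0.5167
risk difference = 0.7532 − 0.5167 = 0.236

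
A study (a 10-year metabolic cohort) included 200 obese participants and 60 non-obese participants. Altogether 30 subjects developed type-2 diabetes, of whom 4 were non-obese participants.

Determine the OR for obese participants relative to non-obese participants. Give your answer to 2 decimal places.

OR = 2.09

obese participants with the outcome: 30 − 4 = 26
obese participants without the outcome: 200 − 26 = 174
non-obese participants without the outcome: 60 − 4 = 56
OR = (26 × 56) / (174 × 4) = 1456/696 ≈ 2.09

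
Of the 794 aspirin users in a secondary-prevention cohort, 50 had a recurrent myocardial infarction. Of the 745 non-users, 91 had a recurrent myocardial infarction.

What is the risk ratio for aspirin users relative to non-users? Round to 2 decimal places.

risk, aspirin users = 50/794 = 0.0630
risk, non-users = 91/745 = 0.1221
RR = 0.0630 / 0.1221 = 0.52

RR: 0.52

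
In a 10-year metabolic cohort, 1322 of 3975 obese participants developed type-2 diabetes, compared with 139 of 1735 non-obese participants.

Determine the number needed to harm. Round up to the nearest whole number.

risk, obese participants = 1322/3975 = 0.332579
risk, non-obese participants = 139/1735 = 0.080115
absolute risk difference = 0.252463
1 / 0.252463 = 3.961 → round up → 4

4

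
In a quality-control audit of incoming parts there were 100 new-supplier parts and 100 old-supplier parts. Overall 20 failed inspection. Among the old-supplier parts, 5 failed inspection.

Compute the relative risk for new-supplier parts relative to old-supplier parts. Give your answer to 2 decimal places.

RR = 3.00

new-supplier parts with the outcome: 20 − 5 = 15
new-supplier parts without the outcome: 100 − 15 = 85
old-supplier parts without the outcome: 100 − 5 = 95
risk, new-supplier parts = 15/100 = 0.1500
risk, old-supplier parts = 5/100 = 0.0500
RR = 0.1500 / 0.0500 = 3.00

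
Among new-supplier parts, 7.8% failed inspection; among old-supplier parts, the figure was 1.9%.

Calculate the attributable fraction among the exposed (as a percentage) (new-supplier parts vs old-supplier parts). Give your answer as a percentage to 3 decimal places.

AR% = (0.07800 − 0.01900) / 0.07800 = 0.7564 → 75.641%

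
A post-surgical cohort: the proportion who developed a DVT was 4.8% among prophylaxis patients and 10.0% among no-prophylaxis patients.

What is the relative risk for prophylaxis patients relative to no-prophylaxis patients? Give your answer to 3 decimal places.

RR = 0.04800 / 0.10000 = 0.480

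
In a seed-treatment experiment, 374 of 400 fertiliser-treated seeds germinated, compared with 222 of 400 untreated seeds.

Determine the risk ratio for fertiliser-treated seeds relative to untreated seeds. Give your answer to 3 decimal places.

RR: 1.685

risk, fertiliser-treated seeds = 374/400 = 0.9350
risk, untreated seeds = 222/400 = 0.5550
RR = 0.9350 / 0.5550 = 1.685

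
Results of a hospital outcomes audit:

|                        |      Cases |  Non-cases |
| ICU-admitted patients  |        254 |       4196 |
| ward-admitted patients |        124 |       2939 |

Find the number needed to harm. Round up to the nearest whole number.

risk, ICU-admitted patients = 254/4450 = 0.057079
risk, ward-admitted patients = 124/3063 = 0.040483
absolute risk difference = 0.016595
1 / 0.016595 = 60.259 → round up → 61

61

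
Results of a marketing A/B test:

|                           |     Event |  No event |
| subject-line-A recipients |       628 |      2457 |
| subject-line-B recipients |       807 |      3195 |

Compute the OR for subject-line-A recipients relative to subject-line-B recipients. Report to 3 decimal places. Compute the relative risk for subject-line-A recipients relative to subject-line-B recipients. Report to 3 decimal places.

OR = 1.012; RR = 1.010

OR = (628 × 3195) / (2457 × 807) = 2006460/1982799 ≈ 1.012
risk, subject-line-A recipients = 628/3085 = 0.2036
risk, subject-line-B recipients = 807/4002 = 0.2016
RR = 0.2036 / 0.2016 = 1.010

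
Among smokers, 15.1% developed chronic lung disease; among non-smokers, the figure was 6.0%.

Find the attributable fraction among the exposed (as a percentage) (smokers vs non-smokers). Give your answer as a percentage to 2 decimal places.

AR% = (0.1510 − 0.0600) / 0.1510 = 0.6026 → 60.26%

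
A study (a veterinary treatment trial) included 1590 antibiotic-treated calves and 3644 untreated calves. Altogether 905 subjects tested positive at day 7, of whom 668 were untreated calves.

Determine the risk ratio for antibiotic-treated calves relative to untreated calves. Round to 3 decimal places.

antibiotic-treated calves with the outcome: 905 − 668 = 237
antibiotic-treated calves without the outcome: 1590 − 237 = 1353
untreated calves without the outcome: 3644 − 668 = 2976
risk, antibiotic-treated calves = 237/1590 = 0.1491
risk, untreated calves = 668/3644 = 0.1833
RR = 0.1491 / 0.1833 = 0.813

0.813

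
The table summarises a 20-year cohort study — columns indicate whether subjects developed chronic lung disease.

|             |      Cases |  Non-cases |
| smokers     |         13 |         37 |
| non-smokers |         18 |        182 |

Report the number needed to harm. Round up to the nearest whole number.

6

risk, smokers = 13/50 = 0.260000
risk, non-smokers = 18/200 = 0.090000
absolute risk difference = 0.170000
1 / 0.170000 = 5.882 → round up → 6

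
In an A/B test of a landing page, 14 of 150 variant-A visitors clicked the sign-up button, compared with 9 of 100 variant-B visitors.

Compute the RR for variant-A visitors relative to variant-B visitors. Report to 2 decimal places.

RR = 1.04

risk, variant-A visitors = 14/150 = 0.0933
risk, variant-B visitors = 9/100 = 0.0900
RR = 0.0933 / 0.0900 = 1.04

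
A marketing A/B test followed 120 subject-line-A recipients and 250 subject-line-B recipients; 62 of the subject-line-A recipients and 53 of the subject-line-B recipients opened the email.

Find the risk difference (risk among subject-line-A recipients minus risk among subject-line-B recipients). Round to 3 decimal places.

risk, subject-line-A recipients = 62/120 = 0.5167
risk, subject-line-B recipients = 53/250 = 0.2120
risk difference = 0.5167 − 0.2120 = 0.305

RD ≈ 0.305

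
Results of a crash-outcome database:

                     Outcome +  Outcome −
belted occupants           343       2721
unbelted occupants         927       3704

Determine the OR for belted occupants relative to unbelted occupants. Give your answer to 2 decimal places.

odds, belted occupants = 343/2721 = 0.1261
odds, unbelted occupants = 927/3704 = 0.2503
OR = 0.1261 / 0.2503 = 0.50

OR ≈ 0.50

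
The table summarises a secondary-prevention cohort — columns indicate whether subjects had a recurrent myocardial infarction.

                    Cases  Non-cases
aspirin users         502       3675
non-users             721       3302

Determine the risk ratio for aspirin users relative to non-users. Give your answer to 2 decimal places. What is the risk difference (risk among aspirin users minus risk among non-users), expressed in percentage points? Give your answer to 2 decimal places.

RR = 0.67; RD = -5.90

risk, aspirin users = 502/4177 = 0.1202
risk, non-users = 721/4023 = 0.1792
RR = 0.1202 / 0.1792 = 0.67
risk difference = 0.1202 − 0.1792 = -0.0590 → -5.90 percentage points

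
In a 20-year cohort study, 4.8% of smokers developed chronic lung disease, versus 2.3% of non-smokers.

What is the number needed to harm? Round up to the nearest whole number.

absolute risk difference = 0.025000
1 / 0.025000 = 40.000 → round up → 40

NNH ≈ 40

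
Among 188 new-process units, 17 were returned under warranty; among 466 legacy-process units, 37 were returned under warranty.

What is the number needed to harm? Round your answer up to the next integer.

NNH: 91

risk, new-process units = 17/188 = 0.090426
risk, legacy-process units = 37/466 = 0.079399
absolute risk difference = 0.011026
1 / 0.011026 = 90.695 → round up → 91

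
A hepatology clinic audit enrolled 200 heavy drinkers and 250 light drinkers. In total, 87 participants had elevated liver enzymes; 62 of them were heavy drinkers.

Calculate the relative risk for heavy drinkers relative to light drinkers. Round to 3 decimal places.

RR = 3.100

heavy drinkers without the outcome: 200 − 62 = 138
light drinkers with the outcome: 87 − 62 = 25
light drinkers without the outcome: 250 − 25 = 225
risk, heavy drinkers = 62/200 = 0.3100
risk, light drinkers = 25/250 = 0.1000
RR = 0.3100 / 0.1000 = 3.100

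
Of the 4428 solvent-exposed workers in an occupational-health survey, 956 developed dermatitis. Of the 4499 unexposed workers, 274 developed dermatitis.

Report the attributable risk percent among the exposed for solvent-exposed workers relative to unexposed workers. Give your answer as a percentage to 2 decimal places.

risk, solvent-exposed workers = 956/4428 = 0.2159
risk, unexposed workers = 274/4499 = 0.0609
AR% = (0.2159 − 0.0609) / 0.2159 = 0.7179 → 71.79%

AR% = 71.79%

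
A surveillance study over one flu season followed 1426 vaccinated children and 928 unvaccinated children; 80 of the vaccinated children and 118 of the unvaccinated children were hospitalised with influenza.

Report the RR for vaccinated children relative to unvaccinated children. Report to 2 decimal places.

risk, vaccinated children = 80/1426 = 0.0561
risk, unvaccinated children = 118/928 = 0.1272
RR = 0.0561 / 0.1272 = 0.44

0.44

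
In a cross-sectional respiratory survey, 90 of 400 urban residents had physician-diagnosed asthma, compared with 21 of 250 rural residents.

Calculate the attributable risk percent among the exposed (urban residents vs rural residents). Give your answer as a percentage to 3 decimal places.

AR% ≈ 62.667%

risk, urban residents = 90/400 = 0.2250
risk, rural residents = 21/250 = 0.0840
AR% = (0.2250 − 0.0840) / 0.2250 = 0.6267 → 62.667%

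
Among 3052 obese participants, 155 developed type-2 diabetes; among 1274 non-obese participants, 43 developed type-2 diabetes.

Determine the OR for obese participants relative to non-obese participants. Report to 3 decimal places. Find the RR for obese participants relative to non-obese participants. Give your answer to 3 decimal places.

OR = (155 × 1231) / (2897 × 43) = 190805/124571 ≈ 1.532
risk, obese participants = 155/3052 = 0.05079
risk, non-obese participants = 43/1274 = 0.03375
RR = 0.05079 / 0.03375 = 1.505

OR = 1.532; RR = 1.505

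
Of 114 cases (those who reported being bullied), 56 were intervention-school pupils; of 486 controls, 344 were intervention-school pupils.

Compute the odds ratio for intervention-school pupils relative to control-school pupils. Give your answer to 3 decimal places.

OR = (56 × 142) / (344 × 58) = 7952/19952 ≈ 0.399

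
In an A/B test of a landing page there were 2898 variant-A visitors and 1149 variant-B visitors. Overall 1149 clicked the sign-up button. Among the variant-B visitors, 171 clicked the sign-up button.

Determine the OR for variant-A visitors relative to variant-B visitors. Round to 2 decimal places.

variant-A visitors with the outcome: 1149 − 171 = 978
variant-A visitors without the outcome: 2898 − 978 = 1920
variant-B visitors without the outcome: 1149 − 171 = 978
odds, variant-A visitors = 978/1920 = 0.5094
odds, variant-B visitors = 171/978 = 0.1748
OR = 0.5094 / 0.1748 = 2.91

OR = 2.91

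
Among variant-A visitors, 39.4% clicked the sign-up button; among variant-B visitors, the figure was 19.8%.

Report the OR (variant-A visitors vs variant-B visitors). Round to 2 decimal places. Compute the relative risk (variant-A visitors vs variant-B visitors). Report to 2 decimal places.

OR = 2.63; RR = 1.99

odds, variant-A visitors = 0.3940/0.6060 = 0.6502
odds, variant-B visitors = 0.1980/0.8020 = 0.2469
OR = 0.6502 / 0.2469 = 2.63
RR = 0.3940 / 0.1980 = 1.99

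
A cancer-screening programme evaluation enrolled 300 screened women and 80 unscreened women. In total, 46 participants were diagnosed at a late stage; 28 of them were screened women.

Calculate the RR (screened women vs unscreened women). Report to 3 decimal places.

RR: 0.415

screened women without the outcome: 300 − 28 = 272
unscreened women with the outcome: 46 − 28 = 18
unscreened women without the outcome: 80 − 18 = 62
risk, screened women = 28/300 = 0.0933
risk, unscreened women = 18/80 = 0.2250
RR = 0.0933 / 0.2250 = 0.415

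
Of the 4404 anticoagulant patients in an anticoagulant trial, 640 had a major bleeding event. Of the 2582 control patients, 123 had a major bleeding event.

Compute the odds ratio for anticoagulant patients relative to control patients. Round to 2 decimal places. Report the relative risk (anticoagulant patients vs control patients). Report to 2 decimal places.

OR = (640 × 2459) / (3764 × 123) = 1573760/462972 ≈ 3.40
risk, anticoagulant patients = 640/4404 = 0.14532
risk, control patients = 123/2582 = 0.04764
RR = 0.14532 / 0.04764 = 3.05

OR = 3.40; RR = 3.05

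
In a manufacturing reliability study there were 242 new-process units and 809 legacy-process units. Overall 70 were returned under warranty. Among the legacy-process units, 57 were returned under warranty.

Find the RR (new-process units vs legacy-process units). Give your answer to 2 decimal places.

new-process units with the outcome: 70 − 57 = 13
new-process units without the outcome: 242 − 13 = 229
legacy-process units without the outcome: 809 − 57 = 752
risk, new-process units = 13/242 = 0.0537
risk, legacy-process units = 57/809 = 0.0705
RR = 0.0537 / 0.0705 = 0.76

RR = 0.76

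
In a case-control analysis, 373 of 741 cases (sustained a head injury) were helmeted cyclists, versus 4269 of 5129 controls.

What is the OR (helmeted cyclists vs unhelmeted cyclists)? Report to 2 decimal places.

OR = (373 × 860) / (4269 × 368) = 320780/1570992 ≈ 0.20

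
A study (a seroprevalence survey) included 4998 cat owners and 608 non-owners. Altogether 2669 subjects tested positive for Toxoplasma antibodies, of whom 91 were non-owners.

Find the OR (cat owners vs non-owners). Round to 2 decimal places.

cat owners with the outcome: 2669 − 91 = 2578
cat owners without the outcome: 4998 − 2578 = 2420
non-owners without the outcome: 608 − 91 = 517
odds, cat owners = 2578/2420 = 1.0653
odds, non-owners = 91/517 = 0.1760
OR = 1.0653 / 0.1760 = 6.05

6.05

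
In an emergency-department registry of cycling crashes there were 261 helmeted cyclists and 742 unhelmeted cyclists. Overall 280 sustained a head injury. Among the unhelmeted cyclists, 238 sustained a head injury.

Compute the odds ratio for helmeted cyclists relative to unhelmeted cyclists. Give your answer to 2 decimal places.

OR = 0.41

helmeted cyclists with the outcome: 280 − 238 = 42
helmeted cyclists without the outcome: 261 − 42 = 219
unhelmeted cyclists without the outcome: 742 − 238 = 504
OR = (42 × 504) / (219 × 238) = 21168/52122 ≈ 0.41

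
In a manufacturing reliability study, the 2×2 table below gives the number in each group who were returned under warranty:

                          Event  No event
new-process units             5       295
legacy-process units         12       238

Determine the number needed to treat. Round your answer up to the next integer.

risk, new-process units = 5/300 = 0.016667
risk, legacy-process units = 12/250 = 0.048000
absolute risk difference = 0.031333
1 / 0.031333 = 31.915 → round up → 32

32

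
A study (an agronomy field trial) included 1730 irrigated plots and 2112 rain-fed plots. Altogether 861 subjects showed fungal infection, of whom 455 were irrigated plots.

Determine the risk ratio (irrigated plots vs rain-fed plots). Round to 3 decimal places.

1.368

irrigated plots without the outcome: 1730 − 455 = 1275
rain-fed plots with the outcome: 861 − 455 = 406
rain-fed plots without the outcome: 2112 − 406 = 1706
risk, irrigated plots = 455/1730 = 0.2630
risk, rain-fed plots = 406/2112 = 0.1922
RR = 0.2630 / 0.1922 = 1.368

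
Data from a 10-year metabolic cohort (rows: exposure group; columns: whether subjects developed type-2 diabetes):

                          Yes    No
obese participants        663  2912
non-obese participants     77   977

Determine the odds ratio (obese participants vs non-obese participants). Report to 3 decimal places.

OR = (663 × 977) / (2912 × 77) = 647751/224224 ≈ 2.889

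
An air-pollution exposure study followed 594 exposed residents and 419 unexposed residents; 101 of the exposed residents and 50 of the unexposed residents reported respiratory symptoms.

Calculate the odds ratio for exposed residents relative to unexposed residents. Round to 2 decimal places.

OR = (101 × 369) / (493 × 50) = 37269/24650 ≈ 1.51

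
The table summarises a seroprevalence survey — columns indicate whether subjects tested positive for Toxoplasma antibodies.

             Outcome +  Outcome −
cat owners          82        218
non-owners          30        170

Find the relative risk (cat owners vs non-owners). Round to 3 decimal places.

risk, cat owners = 82/300 = 0.2733
risk, non-owners = 30/200 = 0.1500
RR = 0.2733 / 0.1500 = 1.822

RR: 1.822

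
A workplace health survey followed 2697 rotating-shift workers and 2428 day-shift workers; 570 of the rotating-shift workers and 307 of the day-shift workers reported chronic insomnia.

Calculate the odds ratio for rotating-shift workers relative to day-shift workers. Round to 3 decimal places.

OR = (570 × 2121) / (2127 × 307) = 1208970/652989 ≈ 1.851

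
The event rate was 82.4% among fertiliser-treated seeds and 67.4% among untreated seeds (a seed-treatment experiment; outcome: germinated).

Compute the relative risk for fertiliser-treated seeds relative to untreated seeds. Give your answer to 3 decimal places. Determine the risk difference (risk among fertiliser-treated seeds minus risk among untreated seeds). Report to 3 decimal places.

RR = 1.223; RD = 0.150

RR = 0.8240 / 0.6740 = 1.223
risk difference = 0.8240 − 0.6740 = 0.150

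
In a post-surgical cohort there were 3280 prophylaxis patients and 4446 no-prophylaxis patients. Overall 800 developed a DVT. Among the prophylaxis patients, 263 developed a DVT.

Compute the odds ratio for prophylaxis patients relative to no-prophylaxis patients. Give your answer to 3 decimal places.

0.635

prophylaxis patients without the outcome: 3280 − 263 = 3017
no-prophylaxis patients with the outcome: 800 − 263 = 537
no-prophylaxis patients without the outcome: 4446 − 537 = 3909
OR = (263 × 3909) / (3017 × 537) = 1028067/1620129 ≈ 0.635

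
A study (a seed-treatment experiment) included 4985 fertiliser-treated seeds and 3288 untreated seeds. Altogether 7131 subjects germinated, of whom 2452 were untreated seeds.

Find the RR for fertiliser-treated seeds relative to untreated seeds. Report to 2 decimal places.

fertiliser-treated seeds with the outcome: 7131 − 2452 = 4679
fertiliser-treated seeds without the outcome: 4985 − 4679 = 306
untreated seeds without the outcome: 3288 − 2452 = 836
risk, fertiliser-treated seeds = 4679/4985 = 0.9386
risk, untreated seeds = 2452/3288 = 0.7457
RR = 0.9386 / 0.7457 = 1.26

RR: 1.26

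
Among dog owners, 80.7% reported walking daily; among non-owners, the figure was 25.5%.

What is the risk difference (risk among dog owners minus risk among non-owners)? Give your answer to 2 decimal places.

risk difference = 0.8070 − 0.2550 = 0.55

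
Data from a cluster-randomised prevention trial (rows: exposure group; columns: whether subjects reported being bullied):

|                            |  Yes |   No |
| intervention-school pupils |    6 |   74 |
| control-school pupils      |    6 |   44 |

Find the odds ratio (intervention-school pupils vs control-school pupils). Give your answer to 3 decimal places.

odds, intervention-school pupils = 6/74 = 0.0811
odds, control-school pupils = 6/44 = 0.1364
OR = 0.0811 / 0.1364 = 0.595

OR: 0.595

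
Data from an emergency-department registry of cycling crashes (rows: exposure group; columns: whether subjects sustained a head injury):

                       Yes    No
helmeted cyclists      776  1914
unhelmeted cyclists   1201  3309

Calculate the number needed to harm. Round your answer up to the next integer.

risk, helmeted cyclists = 776/2690 = 0.288476
risk, unhelmeted cyclists = 1201/4510 = 0.266297
absolute risk difference = 0.022179
1 / 0.022179 = 45.088 → round up → 46

46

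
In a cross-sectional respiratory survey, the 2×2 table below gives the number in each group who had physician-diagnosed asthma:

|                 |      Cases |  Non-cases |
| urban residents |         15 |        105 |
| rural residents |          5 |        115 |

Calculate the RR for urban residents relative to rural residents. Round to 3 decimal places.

3.000

risk, urban residents = 15/120 = 0.12500
risk, rural residents = 5/120 = 0.04167
RR = 0.12500 / 0.04167 = 3.000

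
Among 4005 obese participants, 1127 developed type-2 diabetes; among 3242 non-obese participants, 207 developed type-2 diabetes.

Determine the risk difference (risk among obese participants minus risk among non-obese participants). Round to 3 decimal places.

risk, obese participants = 1127/4005 = 0.2814
risk, non-obese participants = 207/3242 = 0.0638
risk difference = 0.2814 − 0.0638 = 0.218

RD: 0.218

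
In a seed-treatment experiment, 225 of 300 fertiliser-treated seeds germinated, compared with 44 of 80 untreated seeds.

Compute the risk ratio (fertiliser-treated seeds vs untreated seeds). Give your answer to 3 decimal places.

RR ≈ 1.364

risk, fertiliser-treated seeds = 225/300 = 0.7500
risk, untreated seeds = 44/80 = 0.5500
RR = 0.7500 / 0.5500 = 1.364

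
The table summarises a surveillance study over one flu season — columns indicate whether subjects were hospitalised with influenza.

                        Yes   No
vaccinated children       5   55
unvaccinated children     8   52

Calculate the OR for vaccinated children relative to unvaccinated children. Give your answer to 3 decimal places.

OR = (5 × 52) / (55 × 8) = 260/440 ≈ 0.591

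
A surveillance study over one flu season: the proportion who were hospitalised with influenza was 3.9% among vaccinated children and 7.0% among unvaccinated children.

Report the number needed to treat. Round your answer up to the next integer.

absolute risk difference = 0.031000
1 / 0.031000 = 32.258 → round up → 33

NNT ≈ 33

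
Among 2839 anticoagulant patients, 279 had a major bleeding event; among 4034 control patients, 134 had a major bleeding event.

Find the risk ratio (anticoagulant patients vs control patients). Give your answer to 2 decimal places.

RR = 2.96

risk, anticoagulant patients = 279/2839 = 0.09827
risk, control patients = 134/4034 = 0.03322
RR = 0.09827 / 0.03322 = 2.96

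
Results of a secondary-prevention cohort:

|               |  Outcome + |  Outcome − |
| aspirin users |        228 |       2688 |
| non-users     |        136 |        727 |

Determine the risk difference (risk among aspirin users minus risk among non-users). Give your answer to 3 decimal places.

RD: -0.079

risk, aspirin users = 228/2916 = 0.0782
risk, non-users = 136/863 = 0.1576
risk difference = 0.0782 − 0.1576 = -0.079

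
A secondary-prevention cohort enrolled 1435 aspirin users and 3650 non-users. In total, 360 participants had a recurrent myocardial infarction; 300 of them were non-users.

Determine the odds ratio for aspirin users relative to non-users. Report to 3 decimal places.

0.487

aspirin users with the outcome: 360 − 300 = 60
aspirin users without the outcome: 1435 − 60 = 1375
non-users without the outcome: 3650 − 300 = 3350
odds, aspirin users = 60/1375 = 0.04364
odds, non-users = 300/3350 = 0.08955
OR = 0.04364 / 0.08955 = 0.487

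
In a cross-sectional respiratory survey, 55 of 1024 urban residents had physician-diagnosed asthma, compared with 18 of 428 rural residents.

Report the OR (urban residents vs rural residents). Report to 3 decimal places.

OR = (55 × 410) / (969 × 18) = 22550/17442 ≈ 1.293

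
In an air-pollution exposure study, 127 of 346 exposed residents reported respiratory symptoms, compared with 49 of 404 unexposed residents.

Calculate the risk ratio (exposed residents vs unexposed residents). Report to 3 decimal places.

RR = 3.026

risk, exposed residents = 127/346 = 0.3671
risk, unexposed residents = 49/404 = 0.1213
RR = 0.3671 / 0.1213 = 3.026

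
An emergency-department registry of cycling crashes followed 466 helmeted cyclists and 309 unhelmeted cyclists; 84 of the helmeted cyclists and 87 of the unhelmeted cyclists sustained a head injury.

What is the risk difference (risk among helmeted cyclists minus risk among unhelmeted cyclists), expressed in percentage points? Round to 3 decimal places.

risk, helmeted cyclists = 84/466 = 0.1803
risk, unhelmeted cyclists = 87/309 = 0.2816
risk difference = 0.1803 − 0.2816 = -0.1013 → -10.130 percentage points

-10.130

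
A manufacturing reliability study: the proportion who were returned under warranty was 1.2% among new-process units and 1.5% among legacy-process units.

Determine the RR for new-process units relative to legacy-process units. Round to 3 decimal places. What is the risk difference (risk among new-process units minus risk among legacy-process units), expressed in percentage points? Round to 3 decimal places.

RR = 0.01200 / 0.01500 = 0.800
risk difference = 0.01200 − 0.01500 = -0.00300 → -0.300 percentage points

RR = 0.800; RD = -0.300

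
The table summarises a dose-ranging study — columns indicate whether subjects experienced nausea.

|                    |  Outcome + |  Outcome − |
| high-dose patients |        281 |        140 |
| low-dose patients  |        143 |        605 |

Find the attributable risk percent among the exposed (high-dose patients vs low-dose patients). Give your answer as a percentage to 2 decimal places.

AR% ≈ 71.36%

risk, high-dose patients = 281/421 = 0.6675
risk, low-dose patients = 143/748 = 0.1912
AR% = (0.6675 − 0.1912) / 0.6675 = 0.7136 → 71.36%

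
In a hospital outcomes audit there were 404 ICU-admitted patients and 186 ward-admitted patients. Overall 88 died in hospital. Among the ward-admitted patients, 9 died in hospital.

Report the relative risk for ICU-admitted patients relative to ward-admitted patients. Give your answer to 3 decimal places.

RR ≈ 4.041

ICU-admitted patients with the outcome: 88 − 9 = 79
ICU-admitted patients without the outcome: 404 − 79 = 325
ward-admitted patients without the outcome: 186 − 9 = 177
risk, ICU-admitted patients = 79/404 = 0.19554
risk, ward-admitted patients = 9/186 = 0.04839
RR = 0.19554 / 0.04839 = 4.041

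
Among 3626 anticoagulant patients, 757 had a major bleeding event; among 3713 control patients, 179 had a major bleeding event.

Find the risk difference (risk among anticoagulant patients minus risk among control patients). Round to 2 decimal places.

RD: 0.16

risk, anticoagulant patients = 757/3626 = 0.20877
risk, control patients = 179/3713 = 0.04821
risk difference = 0.20877 − 0.04821 = 0.16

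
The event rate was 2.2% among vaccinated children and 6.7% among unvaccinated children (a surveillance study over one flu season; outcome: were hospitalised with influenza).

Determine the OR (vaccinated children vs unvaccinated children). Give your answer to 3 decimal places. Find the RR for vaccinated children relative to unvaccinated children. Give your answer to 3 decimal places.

OR = 0.313; RR = 0.328

odds, vaccinated children = 0.02200/0.97800 = 0.02249
odds, unvaccinated children = 0.06700/0.93300 = 0.07181
OR = 0.02249 / 0.07181 = 0.313
RR = 0.02200 / 0.06700 = 0.328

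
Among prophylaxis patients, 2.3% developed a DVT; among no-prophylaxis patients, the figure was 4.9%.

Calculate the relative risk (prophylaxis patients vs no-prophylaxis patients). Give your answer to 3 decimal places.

RR = 0.02300 / 0.04900 = 0.469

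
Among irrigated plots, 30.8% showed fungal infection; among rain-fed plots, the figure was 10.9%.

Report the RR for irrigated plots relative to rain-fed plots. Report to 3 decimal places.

RR = 0.3080 / 0.1090 = 2.826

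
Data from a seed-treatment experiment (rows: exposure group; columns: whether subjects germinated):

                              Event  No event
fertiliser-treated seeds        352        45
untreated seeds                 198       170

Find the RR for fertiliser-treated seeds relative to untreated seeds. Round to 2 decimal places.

risk, fertiliser-treated seeds = 352/397 = 0.8866
risk, untreated seeds = 198/368 = 0.5380
RR = 0.8866 / 0.5380 = 1.65

1.65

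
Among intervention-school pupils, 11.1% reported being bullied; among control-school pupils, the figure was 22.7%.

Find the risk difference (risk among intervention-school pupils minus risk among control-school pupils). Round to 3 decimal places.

risk difference = 0.1110 − 0.2270 = -0.116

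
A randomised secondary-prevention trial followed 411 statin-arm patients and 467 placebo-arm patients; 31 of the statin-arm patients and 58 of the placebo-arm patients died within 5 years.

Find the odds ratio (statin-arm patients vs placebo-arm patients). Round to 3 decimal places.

odds, statin-arm patients = 31/380 = 0.0816
odds, placebo-arm patients = 58/409 = 0.1418
OR = 0.0816 / 0.1418 = 0.575

0.575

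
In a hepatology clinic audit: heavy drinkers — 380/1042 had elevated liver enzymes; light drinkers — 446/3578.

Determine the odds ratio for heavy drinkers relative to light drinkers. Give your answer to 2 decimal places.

OR = (380 × 3132) / (662 × 446) = 1190160/295252 ≈ 4.03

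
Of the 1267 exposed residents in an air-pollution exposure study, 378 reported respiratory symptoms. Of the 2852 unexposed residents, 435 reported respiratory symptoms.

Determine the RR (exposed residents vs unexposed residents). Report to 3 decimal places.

risk, exposed residents = 378/1267 = 0.2983
risk, unexposed residents = 435/2852 = 0.1525
RR = 0.2983 / 0.1525 = 1.956

1.956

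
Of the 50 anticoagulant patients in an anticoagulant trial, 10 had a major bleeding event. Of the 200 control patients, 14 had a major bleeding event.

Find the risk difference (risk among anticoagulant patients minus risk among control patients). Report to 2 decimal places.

risk, anticoagulant patients = 10/50 = 0.2000
risk, control patients = 14/200 = 0.0700
risk difference = 0.2000 − 0.0700 = 0.13

0.13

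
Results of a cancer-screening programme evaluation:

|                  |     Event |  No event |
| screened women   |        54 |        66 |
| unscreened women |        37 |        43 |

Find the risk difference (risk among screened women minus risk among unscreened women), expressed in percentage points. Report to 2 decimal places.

-1.25

risk, screened women = 54/120 = 0.4500
risk, unscreened women = 37/80 = 0.4625
risk difference = 0.4500 − 0.4625 = -0.0125 → -1.25 percentage points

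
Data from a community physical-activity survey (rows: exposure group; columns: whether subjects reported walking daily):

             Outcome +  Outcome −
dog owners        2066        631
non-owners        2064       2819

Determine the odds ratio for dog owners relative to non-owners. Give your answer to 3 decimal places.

OR = (2066 × 2819) / (631 × 2064) = 5824054/1302384 ≈ 4.472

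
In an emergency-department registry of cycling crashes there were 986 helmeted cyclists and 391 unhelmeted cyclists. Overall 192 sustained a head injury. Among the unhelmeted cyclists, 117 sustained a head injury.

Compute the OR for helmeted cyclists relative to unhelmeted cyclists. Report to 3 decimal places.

helmeted cyclists with the outcome: 192 − 117 = 75
helmeted cyclists without the outcome: 986 − 75 = 911
unhelmeted cyclists without the outcome: 391 − 117 = 274
odds, helmeted cyclists = 75/911 = 0.0823
odds, unhelmeted cyclists = 117/274 = 0.4270
OR = 0.0823 / 0.4270 = 0.193

0.193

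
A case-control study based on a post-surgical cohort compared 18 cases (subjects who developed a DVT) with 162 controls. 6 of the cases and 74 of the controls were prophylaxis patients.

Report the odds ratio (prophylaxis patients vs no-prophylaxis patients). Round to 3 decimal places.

OR = (6 × 88) / (74 × 12) = 528/888 ≈ 0.595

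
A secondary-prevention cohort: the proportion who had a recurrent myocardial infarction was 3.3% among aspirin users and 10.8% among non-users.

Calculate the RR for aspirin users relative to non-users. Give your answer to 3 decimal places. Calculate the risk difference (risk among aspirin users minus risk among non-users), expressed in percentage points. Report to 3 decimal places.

RR = 0.03300 / 0.10800 = 0.306
risk difference = 0.03300 − 0.10800 = -0.07500 → -7.500 percentage points

RR = 0.306; RD = -7.500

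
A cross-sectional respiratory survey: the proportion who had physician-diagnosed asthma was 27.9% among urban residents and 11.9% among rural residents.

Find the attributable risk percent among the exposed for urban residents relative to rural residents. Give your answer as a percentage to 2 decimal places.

AR% = (0.2790 − 0.1190) / 0.2790 = 0.5735 → 57.35%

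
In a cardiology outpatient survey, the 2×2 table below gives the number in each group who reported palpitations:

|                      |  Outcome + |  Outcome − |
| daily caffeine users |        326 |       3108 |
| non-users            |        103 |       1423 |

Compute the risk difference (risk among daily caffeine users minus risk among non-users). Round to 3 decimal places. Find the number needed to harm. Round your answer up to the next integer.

risk, daily caffeine users = 326/3434 = 0.0949
risk, non-users = 103/1526 = 0.0675
risk difference = 0.0949 − 0.0675 = 0.027
absolute risk difference = 0.027436
1 / 0.027436 = 36.448 → round up → 37

RD = 0.027; NNH = 37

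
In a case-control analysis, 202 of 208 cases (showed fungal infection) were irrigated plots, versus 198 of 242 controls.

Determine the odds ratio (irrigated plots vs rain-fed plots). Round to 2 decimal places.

OR ≈ 7.48

odds, irrigated plots = 202/198 = 1.0202
odds, rain-fed plots = 6/44 = 0.1364
OR = 1.0202 / 0.1364 = 7.48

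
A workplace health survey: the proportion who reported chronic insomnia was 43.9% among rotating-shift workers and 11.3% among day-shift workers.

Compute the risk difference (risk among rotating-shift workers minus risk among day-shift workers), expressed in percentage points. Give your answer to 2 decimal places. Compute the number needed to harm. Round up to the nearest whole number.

risk difference = 0.4390 − 0.1130 = 0.3260 → 32.60 percentage points
absolute risk difference = 0.326000
1 / 0.326000 = 3.067 → round up → 4

RD = 32.60; NNH = 4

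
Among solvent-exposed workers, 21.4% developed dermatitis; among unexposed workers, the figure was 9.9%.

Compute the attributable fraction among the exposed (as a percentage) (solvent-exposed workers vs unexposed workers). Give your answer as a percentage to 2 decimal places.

AR% = (0.2140 − 0.0990) / 0.2140 = 0.5374 → 53.74%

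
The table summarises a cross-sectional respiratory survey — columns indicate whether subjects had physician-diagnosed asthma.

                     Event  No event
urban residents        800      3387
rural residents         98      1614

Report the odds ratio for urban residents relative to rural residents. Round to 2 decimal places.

3.89

odds, urban residents = 800/3387 = 0.2362
odds, rural residents = 98/1614 = 0.0607
OR = 0.2362 / 0.0607 = 3.89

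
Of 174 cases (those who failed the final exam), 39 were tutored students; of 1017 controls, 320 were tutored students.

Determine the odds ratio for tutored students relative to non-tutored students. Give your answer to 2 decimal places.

odds, tutored students = 39/320 = 0.1219
odds, non-tutored students = 135/697 = 0.1937
OR = 0.1219 / 0.1937 = 0.63

OR = 0.63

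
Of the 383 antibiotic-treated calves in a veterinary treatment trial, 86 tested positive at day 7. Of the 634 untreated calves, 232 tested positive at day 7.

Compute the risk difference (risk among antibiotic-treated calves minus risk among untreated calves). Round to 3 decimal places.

risk, antibiotic-treated calves = 86/383 = 0.2245
risk, untreated calves = 232/634 = 0.3659
risk difference = 0.2245 − 0.3659 = -0.141

RD: -0.141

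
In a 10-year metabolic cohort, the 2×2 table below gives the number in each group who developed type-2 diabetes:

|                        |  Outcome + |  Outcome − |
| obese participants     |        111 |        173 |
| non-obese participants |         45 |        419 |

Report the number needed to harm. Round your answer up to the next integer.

risk, obese participants = 111/284 = 0.390845
risk, non-obese participants = 45/464 = 0.096983
absolute risk difference = 0.293862
1 / 0.293862 = 3.403 → round up → 4

NNH = 4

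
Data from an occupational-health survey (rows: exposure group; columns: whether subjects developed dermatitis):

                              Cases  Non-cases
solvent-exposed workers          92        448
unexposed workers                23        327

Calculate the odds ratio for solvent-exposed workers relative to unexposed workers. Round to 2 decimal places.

odds, solvent-exposed workers = 92/448 = 0.2054
odds, unexposed workers = 23/327 = 0.0703
OR = 0.2054 / 0.0703 = 2.92

2.92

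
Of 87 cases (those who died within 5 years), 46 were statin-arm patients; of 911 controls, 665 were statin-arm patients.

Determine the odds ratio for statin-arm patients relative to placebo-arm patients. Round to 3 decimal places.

OR = (46 × 246) / (665 × 41) = 11316/27265 ≈ 0.415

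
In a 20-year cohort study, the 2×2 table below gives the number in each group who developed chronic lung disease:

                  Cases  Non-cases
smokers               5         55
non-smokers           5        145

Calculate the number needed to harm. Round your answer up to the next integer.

NNH = 20

risk, smokers = 5/60 = 0.083333
risk, non-smokers = 5/150 = 0.033333
absolute risk difference = 0.050000
1 / 0.050000 = 20.000 → round up → 20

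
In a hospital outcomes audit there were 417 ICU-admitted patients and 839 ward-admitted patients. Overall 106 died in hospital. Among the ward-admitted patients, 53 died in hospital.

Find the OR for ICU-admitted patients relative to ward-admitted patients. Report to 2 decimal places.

2.16

ICU-admitted patients with the outcome: 106 − 53 = 53
ICU-admitted patients without the outcome: 417 − 53 = 364
ward-admitted patients without the outcome: 839 − 53 = 786
OR = (53 × 786) / (364 × 53) = 41658/19292 ≈ 2.16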